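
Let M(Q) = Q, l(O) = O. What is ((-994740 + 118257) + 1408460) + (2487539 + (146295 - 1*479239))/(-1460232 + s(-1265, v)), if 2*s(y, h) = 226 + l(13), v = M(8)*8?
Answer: 310697645127/584045 ≈ 5.3198e+5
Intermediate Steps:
v = 64 (v = 8*8 = 64)
s(y, h) = 239/2 (s(y, h) = (226 + 13)/2 = (½)*239 = 239/2)
((-994740 + 118257) + 1408460) + (2487539 + (146295 - 1*479239))/(-1460232 + s(-1265, v)) = ((-994740 + 118257) + 1408460) + (2487539 + (146295 - 1*479239))/(-1460232 + 239/2) = (-876483 + 1408460) + (2487539 + (146295 - 479239))/(-2920225/2) = 531977 + (2487539 - 332944)*(-2/2920225) = 531977 + 2154595*(-2/2920225) = 531977 - 861838/584045 = 310697645127/584045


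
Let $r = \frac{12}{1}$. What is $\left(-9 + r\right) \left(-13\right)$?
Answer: $-39$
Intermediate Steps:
$r = 12$ ($r = 12 \cdot 1 = 12$)
$\left(-9 + r\right) \left(-13\right) = \left(-9 + 12\right) \left(-13\right) = 3 \left(-13\right) = -39$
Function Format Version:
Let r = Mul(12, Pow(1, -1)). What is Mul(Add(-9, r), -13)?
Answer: -39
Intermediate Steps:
r = 12 (r = Mul(12, 1) = 12)
Mul(Add(-9, r), -13) = Mul(Add(-9, 12), -13) = Mul(3, -13) = -39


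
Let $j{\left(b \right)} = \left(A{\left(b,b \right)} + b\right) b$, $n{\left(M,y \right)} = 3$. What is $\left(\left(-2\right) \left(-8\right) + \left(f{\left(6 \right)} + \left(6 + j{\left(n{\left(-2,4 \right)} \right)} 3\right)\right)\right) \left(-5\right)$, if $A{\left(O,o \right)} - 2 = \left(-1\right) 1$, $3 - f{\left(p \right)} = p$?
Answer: $-275$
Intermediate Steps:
$f{\left(p \right)} = 3 - p$
$A{\left(O,o \right)} = 1$ ($A{\left(O,o \right)} = 2 - 1 = 1$)
$j{\left(b \right)} = b \left(1 + b\right)$ ($j{\left(b \right)} = \left(1 + b\right) b = b \left(1 + b\right)$)
$\left(\left(-2\right) \left(-8\right) + \left(f{\left(6 \right)} + \left(6 + j{\left(n{\left(-2,4 \right)} \right)} 3\right)\right)\right) \left(-5\right) = \left(\left(-2\right) \left(-8\right) + \left(\left(3 - 6\right) + \left(6 + 3 \left(1 + 3\right) 3\right)\right)\right) \left(-5\right) = \left(16 + \left(\left(3 - 6\right) + \left(6 + 3 \cdot 4 \cdot 3\right)\right)\right) \left(-5\right) = \left(16 + \left(-3 + \left(6 + 12 \cdot 3\right)\right)\right) \left(-5\right) = \left(16 + \left(-3 + \left(6 + 36\right)\right)\right) \left(-5\right) = \left(16 + \left(-3 + 42\right)\right) \left(-5\right) = \left(16 + 39\right) \left(-5\right) = 55 \left(-5\right) = -275$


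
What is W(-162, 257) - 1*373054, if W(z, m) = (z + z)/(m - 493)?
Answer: -22010105/59 ≈ -3.7305e+5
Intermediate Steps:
W(z, m) = 2*z/(-493 + m) (W(z, m) = (2*z)/(-493 + m) = 2*z/(-493 + m))
W(-162, 257) - 1*373054 = 2*(-162)/(-493 + 257) - 1*373054 = 2*(-162)/(-236) - 373054 = 2*(-162)*(-1/236) - 373054 = 81/59 - 373054 = -22010105/59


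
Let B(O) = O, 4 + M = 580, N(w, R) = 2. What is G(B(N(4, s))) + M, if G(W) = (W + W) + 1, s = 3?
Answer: 581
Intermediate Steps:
M = 576 (M = -4 + 580 = 576)
G(W) = 1 + 2*W (G(W) = 2*W + 1 = 1 + 2*W)
G(B(N(4, s))) + M = (1 + 2*2) + 576 = (1 + 4) + 576 = 5 + 576 = 581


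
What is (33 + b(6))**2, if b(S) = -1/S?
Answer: 38809/36 ≈ 1078.0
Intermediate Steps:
(33 + b(6))**2 = (33 - 1/6)**2 = (197/6)**2 = 38809/36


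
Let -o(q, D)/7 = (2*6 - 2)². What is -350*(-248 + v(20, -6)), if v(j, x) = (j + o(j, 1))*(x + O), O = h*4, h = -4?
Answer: -5149200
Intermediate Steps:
o(q, D) = -700 (o(q, D) = -7*(2*6 - 2)² = -7*(12 - 2)² = -7*10² = -7*100 = -700)
O = -16 (O = -4*4 = -16)
v(j, x) = (-700 + j)*(-16 + x) (v(j, x) = (j - 700)*(x - 16) = (-700 + j)*(-16 + x))
-350*(-248 + v(20, -6)) = -350*(-248 + (11200 - 700*(-6) - 16*20 + 20*(-6))) = -350*(-248 + (11200 + 4200 - 320 - 120)) = -350*(-248 + 14960) = -350*14712 = -5149200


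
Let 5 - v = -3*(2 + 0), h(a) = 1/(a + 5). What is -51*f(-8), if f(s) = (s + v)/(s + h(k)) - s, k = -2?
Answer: -8925/23 ≈ -388.04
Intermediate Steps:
h(a) = 1/(5 + a)
v = 11 (v = 5 - (-3)*(2 + 0) = 5 - (-3)*2 = 5 - 1*(-6) = 5 + 6 = 11)
f(s) = -s + (11 + s)/(⅓ + s) (f(s) = (s + 11)/(s + 1/(5 - 2)) - s = (11 + s)/(s + 1/3) - s = (11 + s)/(s + ⅓) - s = (11 + s)/(⅓ + s) - s = -s + (11 + s)/(⅓ + s))
-51*f(-8) = -51*(33 - 3*(-8)² + 2*(-8))/(1 + 3*(-8)) = -51*(33 - 3*64 - 16)/(1 - 24) = -51*(33 - 192 - 16)/(-23) = -(-51)*(-175)/23 = -51*175/23 = -8925/23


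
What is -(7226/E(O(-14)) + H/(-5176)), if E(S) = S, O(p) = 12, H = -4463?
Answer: -9363833/15528 ≈ -603.03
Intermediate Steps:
-(7226/E(O(-14)) + H/(-5176)) = -(7226/12 - 4463/(-5176)) = -(7226*(1/12) - 4463*(-1/5176)) = -(3613/6 + 4463/5176) = -1*9363833/15528 = -9363833/15528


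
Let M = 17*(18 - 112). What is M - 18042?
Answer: -19640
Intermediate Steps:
M = -1598 (M = 17*(-94) = -1598)
M - 18042 = -1598 - 18042 = -19640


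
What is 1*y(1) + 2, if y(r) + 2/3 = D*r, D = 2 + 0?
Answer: 10/3 ≈ 3.3333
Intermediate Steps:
D = 2
y(r) = -⅔ + 2*r
1*y(1) + 2 = 1*(-⅔ + 2*1) + 2 = 1*(-⅔ + 2) + 2 = 1*(4/3) + 2 = 4/3 + 2 = 10/3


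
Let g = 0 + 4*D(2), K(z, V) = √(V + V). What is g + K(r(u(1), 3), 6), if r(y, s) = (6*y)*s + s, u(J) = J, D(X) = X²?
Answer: 16 + 2*√3 ≈ 19.464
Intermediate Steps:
r(y, s) = s + 6*s*y (r(y, s) = 6*s*y + s = s + 6*s*y)
K(z, V) = √2*√V (K(z, V) = √(2*V) = √2*√V)
g = 16 (g = 0 + 4*2² = 0 + 4*4 = 0 + 16 = 16)
g + K(r(u(1), 3), 6) = 16 + √2*√6 = 16 + 2*√3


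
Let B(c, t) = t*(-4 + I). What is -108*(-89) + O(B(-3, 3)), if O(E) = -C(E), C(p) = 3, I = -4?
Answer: 9609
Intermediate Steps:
B(c, t) = -8*t (B(c, t) = t*(-4 - 4) = t*(-8) = -8*t)
O(E) = -3 (O(E) = -1*3 = -3)
-108*(-89) + O(B(-3, 3)) = -108*(-89) - 3 = 9612 - 3 = 9609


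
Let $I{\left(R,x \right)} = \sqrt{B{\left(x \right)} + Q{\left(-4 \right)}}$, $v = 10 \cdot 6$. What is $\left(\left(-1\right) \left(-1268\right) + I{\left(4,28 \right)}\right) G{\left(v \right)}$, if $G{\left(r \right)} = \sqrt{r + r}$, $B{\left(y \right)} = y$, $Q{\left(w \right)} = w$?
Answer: $4 \sqrt{30} \left(634 + \sqrt{6}\right) \approx 13944.0$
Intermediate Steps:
$v = 60$
$I{\left(R,x \right)} = \sqrt{-4 + x}$ ($I{\left(R,x \right)} = \sqrt{x - 4} = \sqrt{-4 + x}$)
$G{\left(r \right)} = \sqrt{2} \sqrt{r}$ ($G{\left(r \right)} = \sqrt{2 r} = \sqrt{2} \sqrt{r}$)
$\left(\left(-1\right) \left(-1268\right) + I{\left(4,28 \right)}\right) G{\left(v \right)} = \left(\left(-1\right) \left(-1268\right) + \sqrt{-4 + 28}\right) \sqrt{2} \sqrt{60} = \left(1268 + \sqrt{24}\right) \sqrt{2} \cdot 2 \sqrt{15} = \left(1268 + 2 \sqrt{6}\right) 2 \sqrt{30} = 2 \sqrt{30} \left(1268 + 2 \sqrt{6}\right)$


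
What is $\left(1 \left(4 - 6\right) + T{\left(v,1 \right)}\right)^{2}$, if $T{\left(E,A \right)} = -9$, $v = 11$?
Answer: $121$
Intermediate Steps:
$\left(1 \left(4 - 6\right) + T{\left(v,1 \right)}\right)^{2} = \left(1 \left(4 - 6\right) - 9\right)^{2} = \left(1 \left(-2\right) - 9\right)^{2} = \left(-2 - 9\right)^{2} = \left(-11\right)^{2} = 121$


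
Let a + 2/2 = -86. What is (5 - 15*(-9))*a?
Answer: -12180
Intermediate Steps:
a = -87 (a = -1 - 86 = -87)
(5 - 15*(-9))*a = (5 - 15*(-9))*(-87) = (5 + 135)*(-87) = 140*(-87) = -12180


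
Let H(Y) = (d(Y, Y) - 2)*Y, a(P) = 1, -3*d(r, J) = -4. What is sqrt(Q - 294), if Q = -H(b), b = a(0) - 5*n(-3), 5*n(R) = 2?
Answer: 2*I*sqrt(663)/3 ≈ 17.166*I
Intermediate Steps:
d(r, J) = 4/3 (d(r, J) = -1/3*(-4) = 4/3)
n(R) = 2/5 (n(R) = (1/5)*2 = 2/5)
b = -1 (b = 1 - 5*2/5 = 1 - 2 = -1)
H(Y) = -2*Y/3 (H(Y) = (4/3 - 2)*Y = -2*Y/3)
Q = -2/3 (Q = -(-2)*(-1)/3 = -1*2/3 = -2/3 ≈ -0.66667)
sqrt(Q - 294) = sqrt(-2/3 - 294) = sqrt(-884/3) = 2*I*sqrt(663)/3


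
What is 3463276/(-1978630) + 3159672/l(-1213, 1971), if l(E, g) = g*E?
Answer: -2421983620918/788425685415 ≈ -3.0719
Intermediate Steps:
l(E, g) = E*g
3463276/(-1978630) + 3159672/l(-1213, 1971) = 3463276/(-1978630) + 3159672/((-1213*1971)) = 3463276*(-1/1978630) + 3159672/(-2390823) = -1731638/989315 + 3159672*(-1/2390823) = -1731638/989315 - 1053224/796941 = -2421983620918/788425685415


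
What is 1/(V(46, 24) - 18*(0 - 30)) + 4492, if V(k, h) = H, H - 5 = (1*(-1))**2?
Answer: 2452633/546 ≈ 4492.0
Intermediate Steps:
H = 6 (H = 5 + (1*(-1))**2 = 5 + (-1)**2 = 5 + 1 = 6)
V(k, h) = 6
1/(V(46, 24) - 18*(0 - 30)) + 4492 = 1/(6 - 18*(0 - 30)) + 4492 = 1/(6 - 18*(-30)) + 4492 = 1/(6 + 540) + 4492 = 1/546 + 4492 = 2452633/546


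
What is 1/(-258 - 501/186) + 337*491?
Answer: 2674443059/16163 ≈ 1.6547e+5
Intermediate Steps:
1/(-258 - 501/186) + 337*491 = 1/(-258 - 501*1/186) + 165467 = 1/(-258 - 167/62) + 165467 = 1/(-16163/62) + 165467 = -62/16163 + 165467 = 2674443059/16163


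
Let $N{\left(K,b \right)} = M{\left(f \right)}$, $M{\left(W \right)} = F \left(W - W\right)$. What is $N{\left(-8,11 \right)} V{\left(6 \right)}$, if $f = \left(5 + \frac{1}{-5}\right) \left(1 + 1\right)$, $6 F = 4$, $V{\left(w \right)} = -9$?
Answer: $0$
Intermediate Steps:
$F = \frac{2}{3}$ ($F = \frac{1}{6} \cdot 4 = \frac{2}{3} \approx 0.66667$)
$f = \frac{48}{5}$ ($f = \left(5 - \frac{1}{5}\right) 2 = \frac{24}{5} \cdot 2 = \frac{48}{5} \approx 9.6$)
$M{\left(W \right)} = 0$ ($M{\left(W \right)} = \frac{2 \left(W - W\right)}{3} = \frac{2}{3} \cdot 0 = 0$)
$N{\left(K,b \right)} = 0$
$N{\left(-8,11 \right)} V{\left(6 \right)} = 0 \left(-9\right) = 0$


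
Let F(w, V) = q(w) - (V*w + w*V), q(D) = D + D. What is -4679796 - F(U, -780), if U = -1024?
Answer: -3080308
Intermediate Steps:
q(D) = 2*D
F(w, V) = 2*w - 2*V*w (F(w, V) = 2*w - (V*w + w*V) = 2*w - (V*w + V*w) = 2*w - 2*V*w)
-4679796 - F(U, -780) = -4679796 - 2*(-1024)*(1 - 1*(-780)) = -4679796 - 2*(-1024)*(1 + 780) = -4679796 - 2*(-1024)*781 = -4679796 - 1*(-1599488) = -4679796 + 1599488 = -3080308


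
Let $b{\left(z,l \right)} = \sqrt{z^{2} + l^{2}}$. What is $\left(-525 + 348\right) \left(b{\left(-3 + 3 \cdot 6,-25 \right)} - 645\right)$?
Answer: $114165 - 885 \sqrt{34} \approx 1.09 \cdot 10^{5}$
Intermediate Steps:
$b{\left(z,l \right)} = \sqrt{l^{2} + z^{2}}$
$\left(-525 + 348\right) \left(b{\left(-3 + 3 \cdot 6,-25 \right)} - 645\right) = \left(-525 + 348\right) \left(\sqrt{\left(-25\right)^{2} + \left(-3 + 3 \cdot 6\right)^{2}} - 645\right) = - 177 \left(\sqrt{625 + \left(-3 + 18\right)^{2}} - 645\right) = - 177 \left(\sqrt{625 + 15^{2}} - 645\right) = - 177 \left(\sqrt{625 + 225} - 645\right) = - 177 \left(\sqrt{850} - 645\right) = - 177 \left(5 \sqrt{34} - 645\right) = - 177 \left(-645 + 5 \sqrt{34}\right) = 114165 - 885 \sqrt{34}$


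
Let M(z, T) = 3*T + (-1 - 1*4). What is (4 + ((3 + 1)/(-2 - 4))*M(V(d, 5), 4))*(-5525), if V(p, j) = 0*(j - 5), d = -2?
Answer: 11050/3 ≈ 3683.3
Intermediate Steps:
V(p, j) = 0 (V(p, j) = 0*(-5 + j) = 0)
M(z, T) = -5 + 3*T (M(z, T) = 3*T + (-1 - 4) = 3*T - 5 = -5 + 3*T)
(4 + ((3 + 1)/(-2 - 4))*M(V(d, 5), 4))*(-5525) = (4 + ((3 + 1)/(-2 - 4))*(-5 + 3*4))*(-5525) = (4 + (4/(-6))*(-5 + 12))*(-5525) = (4 + (4*(-1/6))*7)*(-5525) = (4 - 2/3*7)*(-5525) = (4 - 14/3)*(-5525) = -2/3*(-5525) = 11050/3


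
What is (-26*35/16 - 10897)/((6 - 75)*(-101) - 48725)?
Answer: 87631/334048 ≈ 0.26233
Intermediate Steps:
(-26*35/16 - 10897)/((6 - 75)*(-101) - 48725) = (-910*1/16 - 10897)/(-69*(-101) - 48725) = (-455/8 - 10897)/(6969 - 48725) = -87631/8/(-41756) = -87631/8*(-1/41756) = 87631/334048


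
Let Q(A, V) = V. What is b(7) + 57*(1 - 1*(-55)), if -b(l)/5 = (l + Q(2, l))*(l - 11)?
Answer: 3472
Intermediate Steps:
b(l) = -10*l*(-11 + l) (b(l) = -5*(l + l)*(l - 11) = -5*2*l*(-11 + l) = -10*l*(-11 + l))
b(7) + 57*(1 - 1*(-55)) = 10*7*(11 - 1*7) + 57*(1 - 1*(-55)) = 10*7*(11 - 7) + 57*(1 + 55) = 10*7*4 + 57*56 = 280 + 3192 = 3472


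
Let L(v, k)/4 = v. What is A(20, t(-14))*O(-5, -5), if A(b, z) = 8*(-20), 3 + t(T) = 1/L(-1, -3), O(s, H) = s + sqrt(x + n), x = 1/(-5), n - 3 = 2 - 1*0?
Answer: 800 - 64*sqrt(30) ≈ 449.46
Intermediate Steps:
L(v, k) = 4*v
n = 5 (n = 3 + (2 - 1*0) = 3 + (2 + 0) = 3 + 2 = 5)
x = -1/5 ≈ -0.20000
O(s, H) = s + 2*sqrt(30)/5 (O(s, H) = s + sqrt(-1/5 + 5) = s + sqrt(24/5) = s + 2*sqrt(30)/5)
t(T) = -13/4 (t(T) = -3 + 1/(4*(-1)) = -3 + 1/(-4) = -3 - 1/4 = -13/4)
A(b, z) = -160
A(20, t(-14))*O(-5, -5) = -160*(-5 + 2*sqrt(30)/5) = 800 - 64*sqrt(30)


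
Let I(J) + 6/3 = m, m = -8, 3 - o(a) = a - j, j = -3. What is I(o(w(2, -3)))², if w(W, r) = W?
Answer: 100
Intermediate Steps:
o(a) = -a (o(a) = 3 - (a - 1*(-3)) = 3 - (a + 3) = 3 - (3 + a) = 3 + (-3 - a) = -a)
I(J) = -10 (I(J) = -2 - 8 = -10)
I(o(w(2, -3)))² = (-10)² = 100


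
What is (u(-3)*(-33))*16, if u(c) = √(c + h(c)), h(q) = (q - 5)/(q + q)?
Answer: -176*I*√15 ≈ -681.65*I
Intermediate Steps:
h(q) = (-5 + q)/(2*q) (h(q) = (-5 + q)/((2*q)) = (-5 + q)*(1/(2*q)) = (-5 + q)/(2*q))
u(c) = √(c + (-5 + c)/(2*c))
(u(-3)*(-33))*16 = ((√(2 - 10/(-3) + 4*(-3))/2)*(-33))*16 = ((√(2 - 10*(-⅓) - 12)/2)*(-33))*16 = ((√(2 + 10/3 - 12)/2)*(-33))*16 = ((√(-20/3)/2)*(-33))*16 = (((2*I*√15/3)/2)*(-33))*16 = ((I*√15/3)*(-33))*16 = -11*I*√15*16 = -176*I*√15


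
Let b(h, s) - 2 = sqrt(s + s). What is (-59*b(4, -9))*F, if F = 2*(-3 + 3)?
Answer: 0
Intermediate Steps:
b(h, s) = 2 + sqrt(2)*sqrt(s) (b(h, s) = 2 + sqrt(s + s) = 2 + sqrt(2*s) = 2 + sqrt(2)*sqrt(s))
F = 0 (F = 2*0 = 0)
(-59*b(4, -9))*F = -59*(2 + sqrt(2)*sqrt(-9))*0 = -59*(2 + sqrt(2)*(3*I))*0 = -59*(2 + 3*I*sqrt(2))*0 = (-118 - 177*I*sqrt(2))*0 = 0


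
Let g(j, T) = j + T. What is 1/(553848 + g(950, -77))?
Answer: 1/554721 ≈ 1.8027e-6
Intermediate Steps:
g(j, T) = T + j
1/(553848 + g(950, -77)) = 1/(553848 + (-77 + 950)) = 1/(553848 + 873) = 1/554721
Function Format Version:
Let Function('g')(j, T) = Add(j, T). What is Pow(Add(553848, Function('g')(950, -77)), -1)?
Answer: Rational(1, 554721) ≈ 1.8027e-6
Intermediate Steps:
Function('g')(j, T) = Add(T, j)
Pow(Add(553848, Function('g')(950, -77)), -1) = Pow(Add(553848, Add(-77, 950)), -1) = Pow(Add(553848, 873), -1) = Pow(554721, -1) = Rational(1, 554721)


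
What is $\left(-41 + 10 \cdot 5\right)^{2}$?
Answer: $81$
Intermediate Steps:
$\left(-41 + 10 \cdot 5\right)^{2} = \left(-41 + 50\right)^{2} = 9^{2} = 81$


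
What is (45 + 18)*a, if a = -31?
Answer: -1953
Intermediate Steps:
(45 + 18)*a = (45 + 18)*(-31) = 63*(-31) = -1953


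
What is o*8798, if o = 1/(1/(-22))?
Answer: -193556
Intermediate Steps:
o = -22 (o = 1/(-1/22) = -22)
o*8798 = -22*8798 = -193556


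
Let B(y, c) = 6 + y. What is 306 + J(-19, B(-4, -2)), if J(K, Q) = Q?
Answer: 308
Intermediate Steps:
306 + J(-19, B(-4, -2)) = 306 + (6 - 4) = 306 + 2 = 308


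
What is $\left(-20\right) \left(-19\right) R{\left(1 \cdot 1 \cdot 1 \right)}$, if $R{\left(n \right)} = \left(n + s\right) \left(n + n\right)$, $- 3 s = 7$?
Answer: $- \frac{3040}{3} \approx -1013.3$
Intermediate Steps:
$s = - \frac{7}{3}$ ($s = \left(- \frac{1}{3}\right) 7 = - \frac{7}{3} \approx -2.3333$)
$R{\left(n \right)} = 2 n \left(- \frac{7}{3} + n\right)$ ($R{\left(n \right)} = \left(n - \frac{7}{3}\right) \left(n + n\right) = \left(- \frac{7}{3} + n\right) 2 n = 2 n \left(- \frac{7}{3} + n\right)$)
$\left(-20\right) \left(-19\right) R{\left(1 \cdot 1 \cdot 1 \right)} = \left(-20\right) \left(-19\right) \frac{2 \cdot 1 \cdot 1 \cdot 1 \left(-7 + 3 \cdot 1 \cdot 1 \cdot 1\right)}{3} = 380 \frac{2 \cdot 1 \cdot 1 \left(-7 + 3 \cdot 1 \cdot 1\right)}{3} = 380 \cdot \frac{2}{3} \cdot 1 \left(-7 + 3 \cdot 1\right) = 380 \cdot \frac{2}{3} \cdot 1 \left(-7 + 3\right) = 380 \cdot \frac{2}{3} \cdot 1 \left(-4\right) = 380 \left(- \frac{8}{3}\right) = - \frac{3040}{3}$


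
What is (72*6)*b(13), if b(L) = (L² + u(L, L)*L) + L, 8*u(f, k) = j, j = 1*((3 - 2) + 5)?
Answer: 82836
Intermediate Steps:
j = 6 (j = 1*(1 + 5) = 1*6 = 6)
u(f, k) = ¾ (u(f, k) = (⅛)*6 = ¾)
b(L) = L² + 7*L/4 (b(L) = (L² + 3*L/4) + L = L² + 7*L/4)
(72*6)*b(13) = (72*6)*((¼)*13*(7 + 4*13)) = 432*((¼)*13*(7 + 52)) = 432*((¼)*13*59) = 432*(767/4) = 82836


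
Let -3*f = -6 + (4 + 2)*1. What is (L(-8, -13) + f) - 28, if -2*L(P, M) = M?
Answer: -43/2 ≈ -21.500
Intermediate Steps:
L(P, M) = -M/2
f = 0 (f = -(-6 + (4 + 2)*1)/3 = -(-6 + 6*1)/3 = -(-6 + 6)/3 = -⅓*0 = 0)
(L(-8, -13) + f) - 28 = (-½*(-13) + 0) - 28 = (13/2 + 0) - 28 = 13/2 - 28 = -43/2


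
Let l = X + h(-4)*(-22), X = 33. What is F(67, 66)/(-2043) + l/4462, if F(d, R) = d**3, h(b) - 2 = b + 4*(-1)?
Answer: -1341667411/9115866 ≈ -147.18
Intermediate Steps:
h(b) = -2 + b (h(b) = 2 + (b + 4*(-1)) = 2 + (b - 4) = 2 + (-4 + b) = -2 + b)
l = 165 (l = 33 + (-2 - 4)*(-22) = 33 - 6*(-22) = 33 + 132 = 165)
F(67, 66)/(-2043) + l/4462 = 67**3/(-2043) + 165/4462 = 300763*(-1/2043) + 165*(1/4462) = -300763/2043 + 165/4462 = -1341667411/9115866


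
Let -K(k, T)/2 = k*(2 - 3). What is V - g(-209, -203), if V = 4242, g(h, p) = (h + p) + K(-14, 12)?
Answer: 4682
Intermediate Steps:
K(k, T) = 2*k (K(k, T) = -2*k*(2 - 3) = -2*k*(-1) = -(-2)*k = 2*k)
g(h, p) = -28 + h + p (g(h, p) = (h + p) + 2*(-14) = (h + p) - 28 = -28 + h + p)
V - g(-209, -203) = 4242 - (-28 - 209 - 203) = 4242 - 1*(-440) = 4242 + 440 = 4682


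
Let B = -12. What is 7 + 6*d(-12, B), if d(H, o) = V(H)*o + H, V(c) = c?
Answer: 799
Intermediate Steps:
d(H, o) = H + H*o (d(H, o) = H*o + H = H + H*o)
7 + 6*d(-12, B) = 7 + 6*(-12*(1 - 12)) = 7 + 6*(-12*(-11)) = 7 + 6*132 = 7 + 792 = 799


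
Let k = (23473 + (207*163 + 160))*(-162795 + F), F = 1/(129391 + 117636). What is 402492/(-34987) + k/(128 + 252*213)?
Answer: -20182553304010301092/116253410312699 ≈ -1.7361e+5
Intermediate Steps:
F = 1/247027 ≈ 4.0481e-6
k = -2307281666861536/247027 (k = (23473 + (207*163 + 160))*(-162795 + 1/247027) = (23473 + (33741 + 160))*(-40214760464/247027) = (23473 + 33901)*(-40214760464/247027) = 57374*(-40214760464/247027) = -2307281666861536/247027 ≈ -9.3402e+9)
402492/(-34987) + k/(128 + 252*213) = 402492/(-34987) - 2307281666861536/(247027*(128 + 252*213)) = 402492*(-1/34987) - 2307281666861536/(247027*(128 + 53676)) = -402492/34987 - 2307281666861536/247027/53804 = -402492/34987 - 2307281666861536/247027*1/53804 = -402492/34987 - 576820416715384/3322760177 = -20182553304010301092/116253410312699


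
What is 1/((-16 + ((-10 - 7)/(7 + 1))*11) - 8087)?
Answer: -8/65011 ≈ -0.00012306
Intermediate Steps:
1/((-16 + ((-10 - 7)/(7 + 1))*11) - 8087) = 1/((-16 - 17/8*11) - 8087) = 1/((-16 - 187/8) - 8087) = 1/(-315/8 - 8087) = 1/(-65011/8) = -8/65011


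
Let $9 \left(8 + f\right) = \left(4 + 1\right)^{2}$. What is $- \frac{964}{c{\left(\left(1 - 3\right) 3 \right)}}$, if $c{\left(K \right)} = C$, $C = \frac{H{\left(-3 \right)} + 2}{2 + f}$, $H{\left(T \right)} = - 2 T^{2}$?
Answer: $- \frac{6989}{36} \approx -194.14$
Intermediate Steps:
$f = - \frac{47}{9}$ ($f = -8 + \frac{\left(4 + 1\right)^{2}}{9} = -8 + \frac{5^{2}}{9} = -8 + \frac{1}{9} \cdot 25 = -8 + \frac{25}{9} = - \frac{47}{9} \approx -5.2222$)
$C = \frac{144}{29}$ ($C = \frac{- 2 \left(-3\right)^{2} + 2}{2 - \frac{47}{9}} = \frac{\left(-2\right) 9 + 2}{- \frac{29}{9}} = \left(-18 + 2\right) \left(- \frac{9}{29}\right) = \left(-16\right) \left(- \frac{9}{29}\right) = \frac{144}{29} \approx 4.9655$)
$c{\left(K \right)} = \frac{144}{29}$
$- \frac{964}{c{\left(\left(1 - 3\right) 3 \right)}} = - \frac{964}{\frac{144}{29}} = \left(-964\right) \frac{29}{144} = - \frac{6989}{36}$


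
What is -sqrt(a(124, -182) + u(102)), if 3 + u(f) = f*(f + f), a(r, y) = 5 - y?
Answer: -16*sqrt(82) ≈ -144.89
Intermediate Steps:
u(f) = -3 + 2*f**2 (u(f) = -3 + f*(f + f) = -3 + f*(2*f) = -3 + 2*f**2)
-sqrt(a(124, -182) + u(102)) = -sqrt((5 - 1*(-182)) + (-3 + 2*102**2)) = -sqrt((5 + 182) + (-3 + 2*10404)) = -sqrt(187 + (-3 + 20808)) = -sqrt(187 + 20805) = -sqrt(20992) = -16*sqrt(82)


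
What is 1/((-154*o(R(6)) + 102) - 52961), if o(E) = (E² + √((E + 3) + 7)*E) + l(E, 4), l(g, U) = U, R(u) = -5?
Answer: -2293/131327645 - 154*√5/656638225 ≈ -1.7985e-5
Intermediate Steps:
o(E) = 4 + E² + E*√(10 + E) (o(E) = (E² + √((E + 3) + 7)*E) + 4 = (E² + √((3 + E) + 7)*E) + 4 = (E² + √(10 + E)*E) + 4 = (E² + E*√(10 + E)) + 4 = 4 + E² + E*√(10 + E))
1/((-154*o(R(6)) + 102) - 52961) = 1/((-154*(4 + (-5)² - 5*√(10 - 5)) + 102) - 52961) = 1/((-154*(4 + 25 - 5*√5) + 102) - 52961) = 1/((-154*(29 - 5*√5) + 102) - 52961) = 1/(((-4466 + 770*√5) + 102) - 52961) = 1/((-4364 + 770*√5) - 52961) = 1/(-57325 + 770*√5)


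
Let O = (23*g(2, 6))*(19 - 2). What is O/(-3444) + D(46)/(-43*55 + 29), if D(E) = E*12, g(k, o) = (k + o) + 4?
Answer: -133975/83804 ≈ -1.5987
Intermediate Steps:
g(k, o) = 4 + k + o
D(E) = 12*E
O = 4692 (O = (23*(4 + 2 + 6))*(19 - 2) = (23*12)*17 = 276*17 = 4692)
O/(-3444) + D(46)/(-43*55 + 29) = 4692/(-3444) + (12*46)/(-43*55 + 29) = 4692*(-1/3444) + 552/(-2365 + 29) = -391/287 + 552/(-2336) = -391/287 + 552*(-1/2336) = -391/287 - 69/292 = -133975/83804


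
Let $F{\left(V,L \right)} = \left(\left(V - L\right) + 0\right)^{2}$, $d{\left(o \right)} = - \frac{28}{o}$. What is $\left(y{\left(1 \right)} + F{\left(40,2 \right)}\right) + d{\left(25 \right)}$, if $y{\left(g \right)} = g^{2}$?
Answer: $\frac{36097}{25} \approx 1443.9$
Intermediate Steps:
$F{\left(V,L \right)} = \left(V - L\right)^{2}$
$\left(y{\left(1 \right)} + F{\left(40,2 \right)}\right) + d{\left(25 \right)} = \left(1^{2} + \left(2 - 40\right)^{2}\right) - \frac{28}{25} = \left(1 + \left(2 - 40\right)^{2}\right) - \frac{28}{25} = \left(1 + \left(-38\right)^{2}\right) - \frac{28}{25} = \left(1 + 1444\right) - \frac{28}{25} = 1445 - \frac{28}{25} = \frac{36097}{25}$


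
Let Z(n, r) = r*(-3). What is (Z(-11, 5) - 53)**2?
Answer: 4624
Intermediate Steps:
Z(n, r) = -3*r
(Z(-11, 5) - 53)**2 = (-3*5 - 53)**2 = (-15 - 53)**2 = (-68)**2 = 4624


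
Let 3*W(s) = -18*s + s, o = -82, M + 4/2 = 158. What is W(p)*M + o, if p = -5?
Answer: 4338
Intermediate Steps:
M = 156 (M = -2 + 158 = 156)
W(s) = -17*s/3 (W(s) = (-18*s + s)/3 = (-17*s)/3 = -17*s/3)
W(p)*M + o = -17/3*(-5)*156 - 82 = (85/3)*156 - 82 = 4420 - 82 = 4338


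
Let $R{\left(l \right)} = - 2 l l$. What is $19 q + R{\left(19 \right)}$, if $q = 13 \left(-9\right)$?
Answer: $-2945$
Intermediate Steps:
$R{\left(l \right)} = - 2 l^{2}$
$q = -117$
$19 q + R{\left(19 \right)} = 19 \left(-117\right) - 2 \cdot 19^{2} = -2223 - 722 = -2945$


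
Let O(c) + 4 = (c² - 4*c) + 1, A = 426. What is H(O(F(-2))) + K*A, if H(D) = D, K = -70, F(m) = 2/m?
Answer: -29818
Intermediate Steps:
O(c) = -3 + c² - 4*c (O(c) = -4 + ((c² - 4*c) + 1) = -4 + (1 + c² - 4*c) = -3 + c² - 4*c)
H(O(F(-2))) + K*A = (-3 + (2/(-2))² - 8/(-2)) - 70*426 = (-3 + (2*(-½))² - 8*(-1)/2) - 29820 = (-3 + (-1)² - 4*(-1)) - 29820 = (-3 + 1 + 4) - 29820 = 2 - 29820 = -29818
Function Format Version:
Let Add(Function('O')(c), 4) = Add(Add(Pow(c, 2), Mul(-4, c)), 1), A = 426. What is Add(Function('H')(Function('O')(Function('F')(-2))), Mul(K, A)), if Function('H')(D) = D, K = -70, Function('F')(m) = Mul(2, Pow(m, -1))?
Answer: -29818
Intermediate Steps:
Function('O')(c) = Add(-3, Pow(c, 2), Mul(-4, c)) (Function('O')(c) = Add(-4, Add(Add(Pow(c, 2), Mul(-4, c)), 1)) = Add(-4, Add(1, Pow(c, 2), Mul(-4, c))) = Add(-3, Pow(c, 2), Mul(-4, c)))
Add(Function('H')(Function('O')(Function('F')(-2))), Mul(K, A)) = Add(Add(-3, Pow(Mul(2, Pow(-2, -1)), 2), Mul(-4, Mul(2, Pow(-2, -1)))), Mul(-70, 426)) = Add(Add(-3, Pow(Mul(2, Rational(-1, 2)), 2), Mul(-4, Mul(2, Rational(-1, 2)))), -29820) = Add(Add(-3, Pow(-1, 2), Mul(-4, -1)), -29820) = Add(Add(-3, 1, 4), -29820) = Add(2, -29820) = -29818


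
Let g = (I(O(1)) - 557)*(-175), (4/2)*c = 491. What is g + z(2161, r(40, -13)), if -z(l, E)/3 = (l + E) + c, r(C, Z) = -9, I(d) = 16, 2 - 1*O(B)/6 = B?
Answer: 174965/2 ≈ 87483.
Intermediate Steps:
c = 491/2 (c = (½)*491 = 491/2 ≈ 245.50)
O(B) = 12 - 6*B
g = 94675 (g = (16 - 557)*(-175) = -541*(-175) = 94675)
z(l, E) = -1473/2 - 3*E - 3*l (z(l, E) = -3*((l + E) + 491/2) = -3*((E + l) + 491/2) = -3*(491/2 + E + l) = -1473/2 - 3*E - 3*l)
g + z(2161, r(40, -13)) = 94675 + (-1473/2 - 3*(-9) - 3*2161) = 94675 + (-1473/2 + 27 - 6483) = 94675 - 14385/2 = 174965/2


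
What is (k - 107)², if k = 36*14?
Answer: 157609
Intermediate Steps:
k = 504
(k - 107)² = (504 - 107)² = 397² = 157609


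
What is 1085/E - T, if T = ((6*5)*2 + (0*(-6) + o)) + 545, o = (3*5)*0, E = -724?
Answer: -439105/724 ≈ -606.50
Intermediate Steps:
o = 0 (o = 15*0 = 0)
T = 605 (T = ((6*5)*2 + (0*(-6) + 0)) + 545 = (30*2 + (0 + 0)) + 545 = (60 + 0) + 545 = 60 + 545 = 605)
1085/E - T = 1085/(-724) - 1*605 = 1085*(-1/724) - 605 = -1085/724 - 605 = -439105/724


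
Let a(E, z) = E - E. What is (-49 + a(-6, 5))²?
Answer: 2401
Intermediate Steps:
a(E, z) = 0
(-49 + a(-6, 5))² = (-49 + 0)² = (-49)² = 2401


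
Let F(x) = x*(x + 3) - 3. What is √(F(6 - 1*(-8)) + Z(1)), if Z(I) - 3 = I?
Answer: √239 ≈ 15.460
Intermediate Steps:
Z(I) = 3 + I
F(x) = -3 + x*(3 + x) (F(x) = x*(3 + x) - 3 = -3 + x*(3 + x))
√(F(6 - 1*(-8)) + Z(1)) = √((-3 + (6 - 1*(-8))² + 3*(6 - 1*(-8))) + (3 + 1)) = √((-3 + (6 + 8)² + 3*(6 + 8)) + 4) = √((-3 + 14² + 3*14) + 4) = √((-3 + 196 + 42) + 4) = √(235 + 4) = √239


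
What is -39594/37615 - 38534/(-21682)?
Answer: 295489651/407784215 ≈ 0.72462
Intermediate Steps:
-39594/37615 - 38534/(-21682) = -39594*1/37615 - 38534*(-1/21682) = -39594/37615 + 19267/10841 = 295489651/407784215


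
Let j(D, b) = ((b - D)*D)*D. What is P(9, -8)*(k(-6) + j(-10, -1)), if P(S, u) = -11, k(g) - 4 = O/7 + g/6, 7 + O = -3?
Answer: -69421/7 ≈ -9917.3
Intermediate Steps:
O = -10 (O = -7 - 3 = -10)
k(g) = 18/7 + g/6 (k(g) = 4 + (-10/7 + g/6) = 18/7 + g/6)
j(D, b) = D²*(b - D) (j(D, b) = (D*(b - D))*D = D²*(b - D))
P(9, -8)*(k(-6) + j(-10, -1)) = -11*((18/7 + (⅙)*(-6)) + (-10)²*(-1 - 1*(-10))) = -11*((18/7 - 1) + 100*(-1 + 10)) = -11*(11/7 + 100*9) = -11*(11/7 + 900) = -11*6311/7 = -69421/7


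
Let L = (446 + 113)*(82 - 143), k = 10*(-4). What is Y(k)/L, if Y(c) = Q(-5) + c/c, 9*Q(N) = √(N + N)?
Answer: -1/34099 - I*√10/306891 ≈ -2.9326e-5 - 1.0304e-5*I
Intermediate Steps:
k = -40
Q(N) = √2*√N/9 (Q(N) = √(N + N)/9 = √(2*N)/9 = (√2*√N)/9 = √2*√N/9)
L = -34099 (L = 559*(-61) = -34099)
Y(c) = 1 + I*√10/9 (Y(c) = √2*√(-5)/9 + c/c = √2*(I*√5)/9 + 1 = I*√10/9 + 1 = 1 + I*√10/9)
Y(k)/L = (1 + I*√10/9)/(-34099) = (1 + I*√10/9)*(-1/34099) = -1/34099 - I*√10/306891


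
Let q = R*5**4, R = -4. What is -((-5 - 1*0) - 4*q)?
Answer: -9995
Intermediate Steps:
q = -2500 (q = -4*5**4 = -4*625 = -2500)
-((-5 - 1*0) - 4*q) = -((-5 - 1*0) - 4*(-2500)) = -((-5 + 0) + 10000) = -(-5 + 10000) = -1*9995 = -9995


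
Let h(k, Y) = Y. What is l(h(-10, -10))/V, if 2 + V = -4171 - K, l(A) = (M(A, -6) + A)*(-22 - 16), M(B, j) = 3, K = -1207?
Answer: -133/1483 ≈ -0.089683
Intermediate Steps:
l(A) = -114 - 38*A (l(A) = (3 + A)*(-22 - 16) = (3 + A)*(-38) = -114 - 38*A)
V = -2966 (V = -2 + (-4171 - 1*(-1207)) = -2 + (-4171 + 1207) = -2 - 2964 = -2966)
l(h(-10, -10))/V = (-114 - 38*(-10))/(-2966) = (-114 + 380)*(-1/2966) = 266*(-1/2966) = -133/1483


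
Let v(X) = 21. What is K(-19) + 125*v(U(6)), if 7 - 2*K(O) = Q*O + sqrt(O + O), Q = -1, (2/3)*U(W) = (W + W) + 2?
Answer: 2619 - I*sqrt(38)/2 ≈ 2619.0 - 3.0822*I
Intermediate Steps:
U(W) = 3 + 3*W (U(W) = 3*((W + W) + 2)/2 = 3*(2*W + 2)/2 = 3*(2 + 2*W)/2 = 3 + 3*W)
K(O) = 7/2 + O/2 - sqrt(2)*sqrt(O)/2 (K(O) = 7/2 - (-O + sqrt(O + O))/2 = 7/2 - (-O + sqrt(2*O))/2 = 7/2 - (-O + sqrt(2)*sqrt(O))/2 = 7/2 + (O/2 - sqrt(2)*sqrt(O)/2) = 7/2 + O/2 - sqrt(2)*sqrt(O)/2)
K(-19) + 125*v(U(6)) = (7/2 + (1/2)*(-19) - sqrt(2)*sqrt(-19)/2) + 125*21 = (7/2 - 19/2 - sqrt(2)*I*sqrt(19)/2) + 2625 = (7/2 - 19/2 - I*sqrt(38)/2) + 2625 = (-6 - I*sqrt(38)/2) + 2625 = 2619 - I*sqrt(38)/2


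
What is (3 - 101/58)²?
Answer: 5329/3364 ≈ 1.5841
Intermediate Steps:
(3 - 101/58)² = (73/58)² = 5329/3364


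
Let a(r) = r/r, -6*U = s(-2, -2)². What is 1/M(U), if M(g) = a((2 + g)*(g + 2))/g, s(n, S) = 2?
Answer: -⅔ ≈ -0.66667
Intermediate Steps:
U = -⅔ (U = -⅙*2² = -⅙*4 = -⅔ ≈ -0.66667)
a(r) = 1
M(g) = 1/g
1/M(U) = 1/(1/(-⅔)) = 1/(-3/2) = -⅔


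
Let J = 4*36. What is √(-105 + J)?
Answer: √39 ≈ 6.2450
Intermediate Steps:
J = 144
√(-105 + J) = √(-105 + 144) = √39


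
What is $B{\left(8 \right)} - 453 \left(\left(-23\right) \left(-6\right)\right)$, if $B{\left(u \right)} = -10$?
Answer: $-62524$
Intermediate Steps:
$B{\left(8 \right)} - 453 \left(\left(-23\right) \left(-6\right)\right) = -10 - 453 \left(\left(-23\right) \left(-6\right)\right) = -10 - 62514 = -62524$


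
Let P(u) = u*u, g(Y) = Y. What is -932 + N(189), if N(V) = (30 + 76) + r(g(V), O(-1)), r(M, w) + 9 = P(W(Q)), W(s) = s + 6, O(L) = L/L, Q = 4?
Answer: -735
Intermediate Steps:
O(L) = 1
W(s) = 6 + s
P(u) = u**2
r(M, w) = 91 (r(M, w) = -9 + (6 + 4)**2 = -9 + 10**2 = -9 + 100 = 91)
N(V) = 197 (N(V) = (30 + 76) + 91 = 106 + 91 = 197)
-932 + N(189) = -932 + 197 = -735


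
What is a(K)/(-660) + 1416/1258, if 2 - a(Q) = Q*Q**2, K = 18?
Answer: 37585/3774 ≈ 9.9589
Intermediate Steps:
a(Q) = 2 - Q**3 (a(Q) = 2 - Q*Q**2 = 2 - Q**3)
a(K)/(-660) + 1416/1258 = (2 - 1*18**3)/(-660) + 1416/1258 = (2 - 1*5832)*(-1/660) + 1416*(1/1258) = (2 - 5832)*(-1/660) + 708/629 = -5830*(-1/660) + 708/629 = 53/6 + 708/629 = 37585/3774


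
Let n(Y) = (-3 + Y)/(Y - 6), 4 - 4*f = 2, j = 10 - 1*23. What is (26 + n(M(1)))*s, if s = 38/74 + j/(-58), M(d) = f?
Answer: 460653/23606 ≈ 19.514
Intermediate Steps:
j = -13 (j = 10 - 23 = -13)
f = 1/2 (f = 1 - 1/4*2 = 1 - 1/2 = 1/2 ≈ 0.50000)
M(d) = 1/2
n(Y) = (-3 + Y)/(-6 + Y)
s = 1583/2146 (s = 38/74 - 13/(-58) = 38*(1/74) - 13*(-1/58) = 19/37 + 13/58 = 1583/2146 ≈ 0.73765)
(26 + n(M(1)))*s = (26 + (-3 + 1/2)/(-6 + 1/2))*(1583/2146) = (26 - 5/2/(-11/2))*(1583/2146) = (26 - 2/11*(-5/2))*(1583/2146) = (26 + 5/11)*(1583/2146) = (291/11)*(1583/2146) = 460653/23606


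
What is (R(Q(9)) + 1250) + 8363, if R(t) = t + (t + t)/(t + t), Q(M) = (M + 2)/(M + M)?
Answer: 173063/18 ≈ 9614.6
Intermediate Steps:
Q(M) = (2 + M)/(2*M) (Q(M) = (2 + M)/((2*M)) = (2 + M)*(1/(2*M)) = (2 + M)/(2*M))
R(t) = 1 + t (R(t) = t + (2*t)/((2*t)) = t + (2*t)*(1/(2*t)) = t + 1 = 1 + t)
(R(Q(9)) + 1250) + 8363 = ((1 + (½)*(2 + 9)/9) + 1250) + 8363 = ((1 + (½)*(⅑)*11) + 1250) + 8363 = ((1 + 11/18) + 1250) + 8363 = (29/18 + 1250) + 8363 = 22529/18 + 8363 = 173063/18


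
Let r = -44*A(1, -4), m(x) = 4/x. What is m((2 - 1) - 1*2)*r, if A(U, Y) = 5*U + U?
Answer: 1056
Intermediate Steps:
A(U, Y) = 6*U
r = -264 ≈ -264.00
m((2 - 1) - 1*2)*r = (4/((2 - 1) - 1*2))*(-264) = (4/(1 - 2))*(-264) = (4/(-1))*(-264) = (4*(-1))*(-264) = -4*(-264) = 1056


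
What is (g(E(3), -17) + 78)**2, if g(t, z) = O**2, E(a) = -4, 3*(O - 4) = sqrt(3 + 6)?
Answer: 10609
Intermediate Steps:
O = 5 (O = 4 + sqrt(3 + 6)/3 = 4 + sqrt(9)/3 = 4 + (1/3)*3 = 4 + 1 = 5)
g(t, z) = 25 (g(t, z) = 5**2 = 25)
(g(E(3), -17) + 78)**2 = (25 + 78)**2 = 103**2 = 10609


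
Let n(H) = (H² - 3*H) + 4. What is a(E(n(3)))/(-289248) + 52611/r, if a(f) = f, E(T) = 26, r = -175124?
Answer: -1902772469/6331783344 ≈ -0.30051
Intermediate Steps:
n(H) = 4 + H² - 3*H
a(E(n(3)))/(-289248) + 52611/r = 26/(-289248) + 52611/(-175124) = 26*(-1/289248) + 52611*(-1/175124) = -13/144624 - 52611/175124 = -1902772469/6331783344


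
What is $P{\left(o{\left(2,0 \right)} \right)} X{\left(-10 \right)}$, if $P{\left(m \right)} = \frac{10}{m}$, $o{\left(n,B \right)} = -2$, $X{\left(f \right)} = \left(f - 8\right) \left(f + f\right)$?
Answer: $-1800$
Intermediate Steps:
$X{\left(f \right)} = 2 f \left(-8 + f\right)$ ($X{\left(f \right)} = \left(-8 + f\right) 2 f = 2 f \left(-8 + f\right)$)
$P{\left(o{\left(2,0 \right)} \right)} X{\left(-10 \right)} = \frac{10}{-2} \cdot 2 \left(-10\right) \left(-8 - 10\right) = 10 \left(- \frac{1}{2}\right) 2 \left(-10\right) \left(-18\right) = \left(-5\right) 360 = -1800$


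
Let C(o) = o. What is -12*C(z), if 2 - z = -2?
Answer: -48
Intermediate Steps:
z = 4 (z = 2 - 1*(-2) = 2 + 2 = 4)
-12*C(z) = -12*4 = -48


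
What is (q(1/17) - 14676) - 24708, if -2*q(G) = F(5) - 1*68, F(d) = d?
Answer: -78705/2 ≈ -39353.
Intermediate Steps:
q(G) = 63/2 (q(G) = -(5 - 1*68)/2 = -(5 - 68)/2 = -½*(-63) = 63/2)
(q(1/17) - 14676) - 24708 = (63/2 - 14676) - 24708 = -29289/2 - 24708 = -78705/2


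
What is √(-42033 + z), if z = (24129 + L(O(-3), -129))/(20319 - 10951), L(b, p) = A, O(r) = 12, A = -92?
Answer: I*√922141672594/4684 ≈ 205.01*I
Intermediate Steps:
L(b, p) = -92
z = 24037/9368 (z = (24129 - 92)/(20319 - 10951) = 24037/9368 ≈ 2.5659)
√(-42033 + z) = √(-42033 + 24037/9368) = √(-393741107/9368) = I*√922141672594/4684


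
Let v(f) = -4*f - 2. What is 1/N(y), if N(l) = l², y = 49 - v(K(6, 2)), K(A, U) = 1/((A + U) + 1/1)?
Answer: 81/214369 ≈ 0.00037785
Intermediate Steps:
K(A, U) = 1/(1 + A + U) (K(A, U) = 1/((A + U) + 1) = 1/(1 + A + U))
v(f) = -2 - 4*f
y = 463/9 (y = 49 - (-2 - 4/(1 + 6 + 2)) = 49 - (-2 - 4/9) = 49 - 1*(-22/9) = 49 + 22/9 = 463/9 ≈ 51.444)
1/N(y) = 1/((463/9)²) = 1/(214369/81) = 81/214369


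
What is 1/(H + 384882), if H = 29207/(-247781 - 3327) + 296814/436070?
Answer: 54750332780/21072448479068671 ≈ 2.5982e-6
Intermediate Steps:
H = 30898036711/54750332780 (H = 29207/(-251108) + 296814*(1/436070) = 29207*(-1/251108) + 148407/218035 = -29207/251108 + 148407/218035 = 30898036711/54750332780 ≈ 0.56434)
1/(H + 384882) = 1/(30898036711/54750332780 + 384882) = 1/(21072448479068671/54750332780) = 54750332780/21072448479068671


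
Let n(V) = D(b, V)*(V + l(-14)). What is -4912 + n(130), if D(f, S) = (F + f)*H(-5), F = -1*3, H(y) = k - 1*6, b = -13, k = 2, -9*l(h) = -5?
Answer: 30992/9 ≈ 3443.6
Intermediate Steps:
l(h) = 5/9 (l(h) = -⅑*(-5) = 5/9)
H(y) = -4 (H(y) = 2 - 1*6 = 2 - 6 = -4)
F = -3
D(f, S) = 12 - 4*f (D(f, S) = (-3 + f)*(-4) = 12 - 4*f)
n(V) = 320/9 + 64*V (n(V) = (12 - 4*(-13))*(V + 5/9) = (12 + 52)*(5/9 + V) = 64*(5/9 + V) = 320/9 + 64*V)
-4912 + n(130) = -4912 + (320/9 + 64*130) = -4912 + (320/9 + 8320) = -4912 + 75200/9 = 30992/9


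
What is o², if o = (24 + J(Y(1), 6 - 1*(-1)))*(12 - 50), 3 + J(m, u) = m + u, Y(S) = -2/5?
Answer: 27499536/25 ≈ 1.1000e+6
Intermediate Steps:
Y(S) = -⅖ (Y(S) = -2*⅕ = -⅖)
J(m, u) = -3 + m + u (J(m, u) = -3 + (m + u) = -3 + m + u)
o = -5244/5 (o = (24 + (-3 - ⅖ + (6 - 1*(-1))))*(12 - 50) = (24 + (-3 - ⅖ + (6 + 1)))*(-38) = (24 + (-3 - ⅖ + 7))*(-38) = (24 + 18/5)*(-38) = (138/5)*(-38) = -5244/5 ≈ -1048.8)
o² = (-5244/5)² = 27499536/25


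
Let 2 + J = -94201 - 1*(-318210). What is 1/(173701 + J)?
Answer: 1/397708 ≈ 2.5144e-6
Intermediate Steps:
J = 224007 (J = -2 + (-94201 - 1*(-318210)) = -2 + (-94201 + 318210) = -2 + 224009 = 224007)
1/(173701 + J) = 1/(173701 + 224007) = 1/397708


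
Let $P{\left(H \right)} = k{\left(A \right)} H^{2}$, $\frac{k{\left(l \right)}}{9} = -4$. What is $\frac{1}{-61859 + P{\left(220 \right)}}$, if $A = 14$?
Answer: $- \frac{1}{1804259} \approx -5.5424 \cdot 10^{-7}$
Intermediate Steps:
$k{\left(l \right)} = -36$ ($k{\left(l \right)} = 9 \left(-4\right) = -36$)
$P{\left(H \right)} = - 36 H^{2}$
$\frac{1}{-61859 + P{\left(220 \right)}} = \frac{1}{-61859 - 36 \cdot 220^{2}} = \frac{1}{-61859 - 1742400} = \frac{1}{-1804259} = - \frac{1}{1804259}$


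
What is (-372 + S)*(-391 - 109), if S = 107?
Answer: 132500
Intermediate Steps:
(-372 + S)*(-391 - 109) = (-372 + 107)*(-391 - 109) = -265*(-500) = 132500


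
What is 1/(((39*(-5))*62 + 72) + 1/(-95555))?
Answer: -95555/1148379991 ≈ -8.3209e-5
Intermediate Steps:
1/(((39*(-5))*62 + 72) + 1/(-95555)) = 1/((-195*62 + 72) - 1/95555) = 1/((-12090 + 72) - 1/95555) = 1/(-12018 - 1/95555) = 1/(-1148379991/95555) = -95555/1148379991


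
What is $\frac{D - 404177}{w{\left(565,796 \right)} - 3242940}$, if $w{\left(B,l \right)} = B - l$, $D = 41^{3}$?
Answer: $\frac{111752}{1081057} \approx 0.10337$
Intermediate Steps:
$D = 68921$
$\frac{D - 404177}{w{\left(565,796 \right)} - 3242940} = \frac{68921 - 404177}{\left(565 - 796\right) - 3242940} = - \frac{335256}{\left(565 - 796\right) - 3242940} = - \frac{335256}{-231 - 3242940} = - \frac{335256}{-3243171} = \left(-335256\right) \left(- \frac{1}{3243171}\right) = \frac{111752}{1081057}$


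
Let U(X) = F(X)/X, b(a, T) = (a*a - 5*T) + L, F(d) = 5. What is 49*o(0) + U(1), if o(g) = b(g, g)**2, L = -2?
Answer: 201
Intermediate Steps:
b(a, T) = -2 + a**2 - 5*T (b(a, T) = (a*a - 5*T) - 2 = (a**2 - 5*T) - 2 = -2 + a**2 - 5*T)
U(X) = 5/X
o(g) = (-2 + g**2 - 5*g)**2
49*o(0) + U(1) = 49*(2 - 1*0**2 + 5*0)**2 + 5/1 = 49*(2 - 1*0 + 0)**2 + 5*1 = 49*(2 + 0 + 0)**2 + 5 = 49*2**2 + 5 = 49*4 + 5 = 196 + 5 = 201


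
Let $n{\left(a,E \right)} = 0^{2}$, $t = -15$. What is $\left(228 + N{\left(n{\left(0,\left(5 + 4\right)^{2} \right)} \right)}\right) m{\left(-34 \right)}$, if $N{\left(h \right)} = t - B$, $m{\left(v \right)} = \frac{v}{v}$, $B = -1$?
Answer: $214$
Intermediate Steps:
$n{\left(a,E \right)} = 0$
$m{\left(v \right)} = 1$
$N{\left(h \right)} = -14$ ($N{\left(h \right)} = -15 - -1 = -15 + 1 = -14$)
$\left(228 + N{\left(n{\left(0,\left(5 + 4\right)^{2} \right)} \right)}\right) m{\left(-34 \right)} = \left(228 - 14\right) 1 = 214 \cdot 1 = 214$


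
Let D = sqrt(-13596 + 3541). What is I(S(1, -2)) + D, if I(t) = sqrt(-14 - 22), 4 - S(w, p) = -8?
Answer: I*(6 + sqrt(10055)) ≈ 106.27*I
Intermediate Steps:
S(w, p) = 12 (S(w, p) = 4 - 1*(-8) = 4 + 8 = 12)
D = I*sqrt(10055) (D = sqrt(-10055) = I*sqrt(10055) ≈ 100.27*I)
I(t) = 6*I (I(t) = sqrt(-36) = 6*I)
I(S(1, -2)) + D = 6*I + I*sqrt(10055)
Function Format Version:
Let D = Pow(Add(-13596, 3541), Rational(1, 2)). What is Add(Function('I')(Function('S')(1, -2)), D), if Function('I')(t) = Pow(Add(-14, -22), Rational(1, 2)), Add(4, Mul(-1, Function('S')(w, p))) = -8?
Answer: Mul(I, Add(6, Pow(10055, Rational(1, 2)))) ≈ Mul(106.27, I)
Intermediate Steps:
Function('S')(w, p) = 12 (Function('S')(w, p) = Add(4, Mul(-1, -8)) = Add(4, 8) = 12)
D = Mul(I, Pow(10055, Rational(1, 2))) (D = Pow(-10055, Rational(1, 2)) = Mul(I, Pow(10055, Rational(1, 2))) ≈ Mul(100.27, I))
Function('I')(t) = Mul(6, I) (Function('I')(t) = Pow(-36, Rational(1, 2)) = Mul(6, I))
Add(Function('I')(Function('S')(1, -2)), D) = Add(Mul(6, I), Mul(I, Pow(10055, Rational(1, 2))))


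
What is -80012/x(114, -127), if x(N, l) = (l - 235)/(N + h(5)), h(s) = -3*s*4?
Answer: 2160324/181 ≈ 11935.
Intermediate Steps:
h(s) = -12*s
x(N, l) = (-235 + l)/(-60 + N) (x(N, l) = (l - 235)/(N - 12*5) = (-235 + l)/(N - 60) = (-235 + l)/(-60 + N))
-80012/x(114, -127) = -80012*(-60 + 114)/(-235 - 127) = -80012/(-362/54) = -80012/((1/54)*(-362)) = -80012/(-181/27) = -80012*(-27/181) = 2160324/181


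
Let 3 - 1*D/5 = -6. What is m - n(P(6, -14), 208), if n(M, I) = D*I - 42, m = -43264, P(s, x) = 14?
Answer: -52582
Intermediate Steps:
D = 45 (D = 15 - 5*(-6) = 15 + 30 = 45)
n(M, I) = -42 + 45*I (n(M, I) = 45*I - 42 = -42 + 45*I)
m - n(P(6, -14), 208) = -43264 - (-42 + 45*208) = -43264 - (-42 + 9360) = -43264 - 1*9318 = -43264 - 9318 = -52582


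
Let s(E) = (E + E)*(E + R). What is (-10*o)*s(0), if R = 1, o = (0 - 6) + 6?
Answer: 0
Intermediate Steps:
o = 0 (o = -6 + 6 = 0)
s(E) = 2*E*(1 + E) (s(E) = (E + E)*(E + 1) = (2*E)*(1 + E) = 2*E*(1 + E))
(-10*o)*s(0) = (-10*0)*(2*0*(1 + 0)) = 0*(2*0*1) = 0*0 = 0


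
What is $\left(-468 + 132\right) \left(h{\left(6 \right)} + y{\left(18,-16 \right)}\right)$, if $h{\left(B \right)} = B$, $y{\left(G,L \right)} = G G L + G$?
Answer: $1733760$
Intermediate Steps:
$y{\left(G,L \right)} = G + L G^{2}$ ($y{\left(G,L \right)} = G^{2} L + G = L G^{2} + G = G + L G^{2}$)
$\left(-468 + 132\right) \left(h{\left(6 \right)} + y{\left(18,-16 \right)}\right) = \left(-468 + 132\right) \left(6 + 18 \left(1 + 18 \left(-16\right)\right)\right) = - 336 \left(6 + 18 \left(1 - 288\right)\right) = - 336 \left(6 + 18 \left(-287\right)\right) = - 336 \left(6 - 5166\right) = \left(-336\right) \left(-5160\right) = 1733760$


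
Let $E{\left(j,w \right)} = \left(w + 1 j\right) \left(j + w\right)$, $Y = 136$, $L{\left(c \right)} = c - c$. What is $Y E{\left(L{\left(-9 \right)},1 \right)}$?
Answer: $136$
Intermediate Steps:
$L{\left(c \right)} = 0$
$E{\left(j,w \right)} = \left(j + w\right)^{2}$ ($E{\left(j,w \right)} = \left(w + j\right) \left(j + w\right) = \left(j + w\right) \left(j + w\right) = \left(j + w\right)^{2}$)
$Y E{\left(L{\left(-9 \right)},1 \right)} = 136 \left(0 + 1\right)^{2} = 136 \cdot 1^{2} = 136 \cdot 1 = 136$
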